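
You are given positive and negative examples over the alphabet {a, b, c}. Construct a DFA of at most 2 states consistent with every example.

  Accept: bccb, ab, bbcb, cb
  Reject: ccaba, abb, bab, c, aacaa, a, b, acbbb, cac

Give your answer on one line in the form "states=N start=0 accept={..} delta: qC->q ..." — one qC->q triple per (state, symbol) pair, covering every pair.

states=2 start=0 accept={0} delta: 0a->1 0b->1 0c->1 1a->0 1b->0 1c->0

Fold the examples into a partial DFA from state 0: repeatedly fix the first undefined (state, symbol) met by the shortest-then-alphabetical prefix, trying targets in increasing order and rejecting any under which an Accept and a Reject string meet in one state with the same remainder; add a state when all current targets are rejected. Accepting states are where Accept strings end.
a: 0a undefined. 0a->0: no, ab/b meet in 0 with "b" left. Open state 1: 0a->1.
b: 0b undefined. 0b->0: no, ab/bab meet in 1 with "b" left. 0b->1: ok.
c: 0c undefined. 0c->0: no, cb/a meet in 1. 0c->1: ok.
aa: 1a undefined. 1a->0: ok.
ab: 1b undefined. 1b->0: ok.
ac: 1c undefined. 1c->0: ok.
All examples now run through 2 states with every (state, symbol) defined. Accept strings end in {0}, Reject strings end in {1}; accept={0}.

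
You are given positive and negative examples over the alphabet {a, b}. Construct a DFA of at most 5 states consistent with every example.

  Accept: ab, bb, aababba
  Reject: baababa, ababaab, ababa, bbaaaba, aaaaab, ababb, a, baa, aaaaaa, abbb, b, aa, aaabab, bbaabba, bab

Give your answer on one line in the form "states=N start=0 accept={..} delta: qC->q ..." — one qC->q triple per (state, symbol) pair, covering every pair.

Fold the examples into a partial DFA from state 0: repeatedly fix the first undefined (state, symbol) met by the shortest-then-alphabetical prefix, trying targets in increasing order and rejecting any under which an Accept and a Reject string meet in one state with the same remainder; add a state when all current targets are rejected. Accepting states are where Accept strings end.
a: 0a undefined. 0a->0: no, ab/aaaaab meet in 0 with "b" left. Open state 1: 0a->1.
b: 0b undefined. 0b->0: no, ab/bab meet in 1 with "b" left. 0b->1: ok.
aa: 1a undefined. 1a->0: no, ab/aaaaab meet in 1 with "b" left. 1a->1: no, ab/aaaaab meet in 1 with "b" left. Open state 2: 1a->2.
ab: 1b undefined. 1b->0: no, ab/abbb meet in 0. 1b->1: no, ab/a meet in 1. 1b->2: no, ab/aa meet in 2. Open state 3: 1b->3.
aaa: 2a undefined. 2a->0: ok.
aab: 2b undefined. 2b->0: ok.
aba: 3a undefined. 3a->0: no, ab/ababb meet in 3. 3a->1: ok.
abb: 3b undefined. 3b->0: no, aababba/baababa meet in 1. 3b->1: no, ab/abbb meet in 3. 3b->2: no, aababba/ababaab meet in 0. 3b->3: no, ab/ababb meet in 3. Open state 4: 3b->4.
abbb: 4b undefined. 4b->0: ok.
aababba: 4a undefined. 4a->0: no, aababba/ababaab meet in 0. 4a->1: no, aababba/baababa meet in 1. 4a->2: no, aababba/bbaaaba meet in 2. 4a->3: ok.
All examples now run through 5 states with every (state, symbol) defined. Accept strings end in {3}, Reject strings end in {0,1,2,4}; accept={3}.

states=5 start=0 accept={3} delta: 0a->1 0b->1 1a->2 1b->3 2a->0 2b->0 3a->1 3b->4 4a->3 4b->0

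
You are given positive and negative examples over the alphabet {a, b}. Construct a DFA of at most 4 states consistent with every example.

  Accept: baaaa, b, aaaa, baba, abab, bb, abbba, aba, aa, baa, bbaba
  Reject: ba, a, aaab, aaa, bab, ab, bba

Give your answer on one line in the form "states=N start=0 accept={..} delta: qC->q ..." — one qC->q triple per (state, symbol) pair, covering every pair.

states=2 start=0 accept={0} delta: 0a->1 0b->0 1a->0 1b->1

Grow the machine one transition at a time. Run the examples from 0; the earliest place one falls off (shortest prefix, ties alphabetical) gets sent to the lowest-numbered state that keeps every Accept/Reject pair distinguishable — a pair clashes when both reach the same state with identical unread suffix — and to a fresh state only if none does.
a: 0a undefined. 0a->0: no, b/aaab meet in 0 with "b" left. Open state 1: 0a->1.
b: 0b undefined. 0b->0: ok.
aa: 1a undefined. 1a->0: ok.
ab: 1b undefined. 1b->0: no, baaaa/aaab meet in 0. 1b->1: ok.
All examples now run through 2 states with every (state, symbol) defined. Accept strings end in {0}, Reject strings end in {1}; accept={0}.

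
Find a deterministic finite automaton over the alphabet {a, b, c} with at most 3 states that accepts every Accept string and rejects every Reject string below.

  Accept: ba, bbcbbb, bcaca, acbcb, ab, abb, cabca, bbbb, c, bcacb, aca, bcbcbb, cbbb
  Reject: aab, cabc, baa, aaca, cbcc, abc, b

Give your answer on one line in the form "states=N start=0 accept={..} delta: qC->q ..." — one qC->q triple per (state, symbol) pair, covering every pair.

Grow the machine one transition at a time. Run the examples from 0; the earliest place one falls off (shortest prefix, ties alphabetical) gets sent to the lowest-numbered state that keeps every Accept/Reject pair distinguishable — a pair clashes when both reach the same state with identical unread suffix — and to a fresh state only if none does.
a: 0a undefined. 0a->0: no, ab/aab meet in 0 with "b" left. Open state 1: 0a->1.
b: 0b undefined. 0b->0: no, bbbb/b meet in 0. 0b->1: ok.
c: 0c undefined. 0c->0: ok.
aa: 1a undefined. 1a->0: ok.
ab: 1b undefined. 1b->0: no, ba/cabc meet in 0. 1b->1: no, ab/aab meet in 1. Open state 2: 1b->2.
ac: 1c undefined. 1c->0: no, ba/cbcc meet in 0. 1c->1: no, bcaca/aab meet in 1. 1c->2: ok.
abb: 2b undefined. 2b->0: no, acbcb/aab meet in 1. 2b->1: no, acbcb/aab meet in 1. 2b->2: ok.
abc: 2c undefined. 2c->0: no, ba/cabc meet in 0. 2c->1: ok.
aca: 2a undefined. 2a->0: no, bcaca/aab meet in 1. 2a->1: no, bcaca/aab meet in 1. 2a->2: ok.
All examples now run through 3 states with every (state, symbol) defined. Accept strings end in {0,2}, Reject strings end in {1}; accept={0,2}.

states=3 start=0 accept={0,2} delta: 0a->1 0b->1 0c->0 1a->0 1b->2 1c->2 2a->2 2b->2 2c->1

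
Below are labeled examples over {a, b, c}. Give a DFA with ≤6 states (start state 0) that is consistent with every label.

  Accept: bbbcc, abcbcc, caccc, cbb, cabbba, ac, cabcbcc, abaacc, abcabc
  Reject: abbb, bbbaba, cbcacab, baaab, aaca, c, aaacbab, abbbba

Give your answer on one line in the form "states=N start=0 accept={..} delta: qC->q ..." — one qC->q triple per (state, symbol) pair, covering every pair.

State merging on the prefix tree: take the shortest (then alphabetical) example prefix whose next move is undefined and point that move at state 0, else 1, else 2, ...; a target is out if some Accept/Reject pair would then sit in one state with the same input left (inseparable). If every existing state is out, open a new one.
a: 0a undefined. 0a->0: no, ac/c meet in 0 with "c" left. Open state 1: 0a->1.
b: 0b undefined. 0b->0: ok.
c: 0c undefined. 0c->0: no, bbbcc/c meet in 0. 0c->1: ok.
aa: 1a undefined. 1a->0: no, cabbba/c meet in 1. 1a->1: ok.
ab: 1b undefined. 1b->0: no, cbb/abbb meet in 0. 1b->1: no, cbb/abbb meet in 1. Open state 2: 1b->2.
ac: 1c undefined. 1c->0: ok.
aba: 2a undefined. 2a->0: no, bbbcc/bbbaba meet in 0. 2a->1: no, abaacc/bbbaba meet in 1. 2a->2: ok.
abb: 2b undefined. 2b->0: no, bbbcc/abbb meet in 0. 2b->1: no, cbb/aaca meet in 1. 2b->2: no, cbb/abbb meet in 2. Open state 3: 2b->3.
abc: 2c undefined. 2c->0: no, abaacc/aaca meet in 1. 2c->1: no, abcabc/aaca meet in 1. 2c->2: no, cbb/cbcacab meet in 3. 2c->3: ok.
abbb: 3b undefined. 3b->0: no, bbbcc/abbb meet in 0. 3b->1: no, abcbcc/abbb meet in 1. 3b->2: no, cabbba/abbb meet in 2. 3b->3: no, cbb/abbb meet in 3. Open state 4: 3b->4.
abca: 3a undefined. 3a->0: no, abcabc/aaca meet in 1. 3a->1: ok.
abbbb: 4b undefined. 4b->0: ok.
abcbc: 4c undefined. 4c->0: no, abcbcc/aaca meet in 1. 4c->1: ok.
abaacc: 3c undefined. 3c->0: ok.
cabbba: 4a undefined. 4a->0: ok.
All examples now run through 5 states with every (state, symbol) defined. Accept strings end in {0,3}, Reject strings end in {1,2,4}; accept={0,3}.

states=5 start=0 accept={0,3} delta: 0a->1 0b->0 0c->1 1a->1 1b->2 1c->0 2a->2 2b->3 2c->3 3a->1 3b->4 3c->0 4a->0 4b->0 4c->1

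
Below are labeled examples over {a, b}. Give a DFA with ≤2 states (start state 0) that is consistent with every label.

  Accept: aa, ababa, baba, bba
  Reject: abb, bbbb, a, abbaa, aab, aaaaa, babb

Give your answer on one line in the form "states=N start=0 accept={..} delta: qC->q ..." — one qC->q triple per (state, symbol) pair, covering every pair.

states=2 start=0 accept={0} delta: 0a->1 0b->1 1a->0 1b->1

State merging on the prefix tree: take the shortest (then alphabetical) example prefix whose next move is undefined and point that move at state 0, else 1, else 2, ...; a target is out if some Accept/Reject pair would then sit in one state with the same input left (inseparable). If every existing state is out, open a new one.
a: 0a undefined. 0a->0: no, aa/a meet in 0. Open state 1: 0a->1.
b: 0b undefined. 0b->0: no, bba/a meet in 1. 0b->1: ok.
aa: 1a undefined. 1a->0: ok.
ab: 1b undefined. 1b->0: no, aa/bbbb meet in 0. 1b->1: ok.
All examples now run through 2 states with every (state, symbol) defined. Accept strings end in {0}, Reject strings end in {1}; accept={0}.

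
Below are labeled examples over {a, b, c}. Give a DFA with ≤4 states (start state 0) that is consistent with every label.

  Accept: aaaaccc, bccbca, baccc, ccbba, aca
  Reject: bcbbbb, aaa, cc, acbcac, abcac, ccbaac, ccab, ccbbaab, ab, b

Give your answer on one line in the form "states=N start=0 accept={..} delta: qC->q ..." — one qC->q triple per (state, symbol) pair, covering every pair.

states=4 start=0 accept={1} delta: 0a->0 0b->0 0c->1 1a->1 1b->0 1c->2 2a->0 2b->3 2c->1 3a->1 3b->1 3c->1

Fold the examples into a partial DFA from state 0: repeatedly fix the first undefined (state, symbol) met by the shortest-then-alphabetical prefix, trying targets in increasing order and rejecting any under which an Accept and a Reject string meet in one state with the same remainder; add a state when all current targets are rejected. Accepting states are where Accept strings end.
a: 0a undefined. 0a->0: ok.
b: 0b undefined. 0b->0: ok.
c: 0c undefined. 0c->0: no, aaaaccc/bcbbbb meet in 0. Open state 1: 0c->1.
cc: 1c undefined. 1c->0: no, aaaaccc/ccbaac meet in 1. 1c->1: no, aaaaccc/cc meet in 1. Open state 2: 1c->2.
aca: 1a undefined. 1a->0: no, aca/aaa meet in 0. 1a->1: ok.
acb: 1b undefined. 1b->0: ok.
cca: 2a undefined. 2a->0: ok.
ccb: 2b undefined. 2b->0: no, bccbca/ccbaac meet in 1. 2b->1: no, bccbca/bcbbbb meet in 0. 2b->2: no, ccbba/bcbbbb meet in 0. Open state 3: 2b->3.
ccba: 3a undefined. 3a->0: no, aca/ccbaac meet in 1. 3a->1: ok.
ccbb: 3b undefined. 3b->0: no, ccbba/bcbbbb meet in 0. 3b->1: ok.
baccc: 2c undefined. 2c->0: no, aaaaccc/bcbbbb meet in 0. 2c->1: ok.
bccbc: 3c undefined. 3c->0: no, bccbca/bcbbbb meet in 0. 3c->1: ok.
All examples now run through 4 states with every (state, symbol) defined. Accept strings end in {1}, Reject strings end in {0,2}; accept={1}.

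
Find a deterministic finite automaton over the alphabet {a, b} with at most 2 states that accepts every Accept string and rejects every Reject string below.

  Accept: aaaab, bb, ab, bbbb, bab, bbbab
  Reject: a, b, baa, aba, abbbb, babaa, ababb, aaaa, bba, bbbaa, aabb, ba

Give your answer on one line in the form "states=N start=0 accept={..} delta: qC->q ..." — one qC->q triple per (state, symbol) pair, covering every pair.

Grow the machine one transition at a time. Run the examples from 0; the earliest place one falls off (shortest prefix, ties alphabetical) gets sent to the lowest-numbered state that keeps every Accept/Reject pair distinguishable — a pair clashes when both reach the same state with identical unread suffix — and to a fresh state only if none does.
a: 0a undefined. 0a->0: no, aaaab/b meet in 0 with "b" left. Open state 1: 0a->1.
b: 0b undefined. 0b->0: no, bb/b meet in 0. 0b->1: ok.
aa: 1a undefined. 1a->0: no, aaaab/a meet in 1. 1a->1: ok.
ab: 1b undefined. 1b->0: ok.
All examples now run through 2 states with every (state, symbol) defined. Accept strings end in {0}, Reject strings end in {1}; accept={0}.

states=2 start=0 accept={0} delta: 0a->1 0b->1 1a->1 1b->0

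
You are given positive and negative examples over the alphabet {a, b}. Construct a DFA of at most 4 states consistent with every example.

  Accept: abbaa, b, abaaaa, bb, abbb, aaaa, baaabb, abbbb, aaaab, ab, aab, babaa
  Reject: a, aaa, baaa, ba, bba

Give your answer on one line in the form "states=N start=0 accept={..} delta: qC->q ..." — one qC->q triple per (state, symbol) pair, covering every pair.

State merging on the prefix tree: take the shortest (then alphabetical) example prefix whose next move is undefined and point that move at state 0, else 1, else 2, ...; a target is out if some Accept/Reject pair would then sit in one state with the same input left (inseparable). If every existing state is out, open a new one.
a: 0a undefined. 0a->0: no, aaaa/a meet in 0. Open state 1: 0a->1.
b: 0b undefined. 0b->0: ok.
aa: 1a undefined. 1a->0: ok.
ab: 1b undefined. 1b->0: ok.
All examples now run through 2 states with every (state, symbol) defined. Accept strings end in {0}, Reject strings end in {1}; accept={0}.

states=2 start=0 accept={0} delta: 0a->1 0b->0 1a->0 1b->0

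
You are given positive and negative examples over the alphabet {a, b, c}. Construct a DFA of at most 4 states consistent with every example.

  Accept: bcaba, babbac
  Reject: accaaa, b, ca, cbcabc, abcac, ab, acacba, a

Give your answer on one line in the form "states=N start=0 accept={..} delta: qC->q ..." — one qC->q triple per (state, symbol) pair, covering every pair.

Grow the machine one transition at a time. Run the examples from 0; the earliest place one falls off (shortest prefix, ties alphabetical) gets sent to the lowest-numbered state that keeps every Accept/Reject pair distinguishable — a pair clashes when both reach the same state with identical unread suffix — and to a fresh state only if none does.
a: 0a undefined. 0a->0: ok.
b: 0b undefined. 0b->0: ok.
c: 0c undefined. 0c->0: no, bcaba/accaaa meet in 0. Open state 1: 0c->1.
ca: 1a undefined. 1a->0: no, bcaba/b meet in 0. 1a->1: no, babbac/ca meet in 1. Open state 2: 1a->2.
cb: 1b undefined. 1b->0: ok.
acc: 1c undefined. 1c->0: ok.
acac: 2c undefined. 2c->0: ok.
bcab: 2b undefined. 2b->0: no, bcaba/accaaa meet in 0. 2b->1: no, bcaba/ca meet in 2. 2b->2: ok.
bcaba: 2a undefined. 2a->0: no, bcaba/accaaa meet in 0. 2a->1: ok.
All examples now run through 3 states with every (state, symbol) defined. Accept strings end in {1}, Reject strings end in {0,2}; accept={1}.

states=3 start=0 accept={1} delta: 0a->0 0b->0 0c->1 1a->2 1b->0 1c->0 2a->1 2b->2 2c->0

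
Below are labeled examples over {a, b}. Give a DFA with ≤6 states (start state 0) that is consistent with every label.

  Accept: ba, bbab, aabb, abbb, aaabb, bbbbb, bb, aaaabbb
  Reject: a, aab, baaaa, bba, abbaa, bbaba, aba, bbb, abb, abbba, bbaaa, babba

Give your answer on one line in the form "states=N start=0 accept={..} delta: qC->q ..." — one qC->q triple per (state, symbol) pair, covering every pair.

Grow the machine one transition at a time. Run the examples from 0; the earliest place one falls off (shortest prefix, ties alphabetical) gets sent to the lowest-numbered state that keeps every Accept/Reject pair distinguishable — a pair clashes when both reach the same state with identical unread suffix — and to a fresh state only if none does.
a: 0a undefined. 0a->0: no, ba/aba meet in 0 with "ba" left. Open state 1: 0a->1.
b: 0b undefined. 0b->0: no, ba/a meet in 1. 0b->1: ok.
aa: 1a undefined. 1a->0: no, aaabb/bbb meet in 1 with "bb" left. 1a->1: no, ba/a meet in 1. Open state 2: 1a->2.
ab: 1b undefined. 1b->0: no, bbbbb/a meet in 1. 1b->1: no, ba/bba meet in 2. 1b->2: ok.
aaa: 2a undefined. 2a->0: no, ba/baaaa meet in 2. 2a->1: no, aaabb/aab meet in 2 with "b" left. 2a->2: no, ba/baaaa meet in 2. Open state 3: 2a->3.
aab: 2b undefined. 2b->0: no, ba/abbaa meet in 2. 2b->1: no, bbbbb/a meet in 1. 2b->2: no, ba/aab meet in 2. 2b->3: ok.
aaaa: 3a undefined. 3a->0: no, aaaabbb/aab meet in 3. 3a->1: no, ba/baaaa meet in 2. 3a->2: ok.
aaab: 3b undefined. 3b->0: no, aaabb/a meet in 1. 3b->1: no, ba/bbaba meet in 2. 3b->2: no, aaabb/aab meet in 3. 3b->3: no, ba/bbaba meet in 2. Open state 4: 3b->4.
aaabb: 4b undefined. 4b->0: ok.
abbba: 4a undefined. 4a->0: no, aaabb/bbaba meet in 0. 4a->1: ok.
All examples now run through 5 states with every (state, symbol) defined. Accept strings end in {0,2,4}, Reject strings end in {1,3}; accept={0,2,4}.

states=5 start=0 accept={0,2,4} delta: 0a->1 0b->1 1a->2 1b->2 2a->3 2b->3 3a->2 3b->4 4a->1 4b->0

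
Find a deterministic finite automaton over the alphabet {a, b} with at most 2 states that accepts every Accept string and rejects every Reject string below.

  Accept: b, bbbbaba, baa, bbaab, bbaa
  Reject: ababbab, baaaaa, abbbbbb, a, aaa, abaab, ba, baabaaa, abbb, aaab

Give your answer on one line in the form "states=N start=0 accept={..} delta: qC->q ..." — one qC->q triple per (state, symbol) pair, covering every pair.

states=2 start=0 accept={0} delta: 0a->1 0b->0 1a->0 1b->1

Grow the machine one transition at a time. Run the examples from 0; the earliest place one falls off (shortest prefix, ties alphabetical) gets sent to the lowest-numbered state that keeps every Accept/Reject pair distinguishable — a pair clashes when both reach the same state with identical unread suffix — and to a fresh state only if none does.
a: 0a undefined. 0a->0: no, b/aaab meet in 0 with "b" left. Open state 1: 0a->1.
b: 0b undefined. 0b->0: ok.
aa: 1a undefined. 1a->0: ok.
ab: 1b undefined. 1b->0: no, b/ababbab meet in 0. 1b->1: ok.
All examples now run through 2 states with every (state, symbol) defined. Accept strings end in {0}, Reject strings end in {1}; accept={0}.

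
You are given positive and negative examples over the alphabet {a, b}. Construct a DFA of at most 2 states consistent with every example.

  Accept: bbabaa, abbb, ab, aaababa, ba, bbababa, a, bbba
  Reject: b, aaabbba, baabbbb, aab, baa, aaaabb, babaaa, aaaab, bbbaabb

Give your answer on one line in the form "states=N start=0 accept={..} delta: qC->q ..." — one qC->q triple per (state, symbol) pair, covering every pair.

states=2 start=0 accept={1} delta: 0a->1 0b->0 1a->0 1b->1

State merging on the prefix tree: take the shortest (then alphabetical) example prefix whose next move is undefined and point that move at state 0, else 1, else 2, ...; a target is out if some Accept/Reject pair would then sit in one state with the same input left (inseparable). If every existing state is out, open a new one.
a: 0a undefined. 0a->0: no, ab/b meet in 0 with "b" left. Open state 1: 0a->1.
b: 0b undefined. 0b->0: ok.
aa: 1a undefined. 1a->0: ok.
ab: 1b undefined. 1b->0: no, bbabaa/b meet in 0. 1b->1: ok.
All examples now run through 2 states with every (state, symbol) defined. Accept strings end in {1}, Reject strings end in {0}; accept={1}.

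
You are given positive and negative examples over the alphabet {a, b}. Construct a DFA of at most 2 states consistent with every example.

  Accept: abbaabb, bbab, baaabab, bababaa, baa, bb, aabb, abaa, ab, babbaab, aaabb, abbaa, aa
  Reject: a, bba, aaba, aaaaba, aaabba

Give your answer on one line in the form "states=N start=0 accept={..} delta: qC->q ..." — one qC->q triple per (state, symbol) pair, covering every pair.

State merging on the prefix tree: take the shortest (then alphabetical) example prefix whose next move is undefined and point that move at state 0, else 1, else 2, ...; a target is out if some Accept/Reject pair would then sit in one state with the same input left (inseparable). If every existing state is out, open a new one.
a: 0a undefined. 0a->0: no, aa/a meet in 0. Open state 1: 0a->1.
b: 0b undefined. 0b->0: ok.
aa: 1a undefined. 1a->0: ok.
ab: 1b undefined. 1b->0: ok.
All examples now run through 2 states with every (state, symbol) defined. Accept strings end in {0}, Reject strings end in {1}; accept={0}.

states=2 start=0 accept={0} delta: 0a->1 0b->0 1a->0 1b->0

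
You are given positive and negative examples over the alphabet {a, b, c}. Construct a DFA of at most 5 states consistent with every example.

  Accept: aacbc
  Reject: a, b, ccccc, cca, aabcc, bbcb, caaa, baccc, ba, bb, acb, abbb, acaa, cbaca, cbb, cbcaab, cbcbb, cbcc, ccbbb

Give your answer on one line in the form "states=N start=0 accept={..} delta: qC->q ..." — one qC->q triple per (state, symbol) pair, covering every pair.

states=3 start=0 accept={1} delta: 0a->0 0b->0 0c->1 1a->0 1b->0 1c->2 2a->0 2b->0 2c->0

Grow the machine one transition at a time. Run the examples from 0; the earliest place one falls off (shortest prefix, ties alphabetical) gets sent to the lowest-numbered state that keeps every Accept/Reject pair distinguishable — a pair clashes when both reach the same state with identical unread suffix — and to a fresh state only if none does.
a: 0a undefined. 0a->0: ok.
b: 0b undefined. 0b->0: ok.
c: 0c undefined. 0c->0: no, aacbc/a meet in 0. Open state 1: 0c->1.
ca: 1a undefined. 1a->0: ok.
cb: 1b undefined. 1b->0: ok.
cc: 1c undefined. 1c->0: no, aacbc/ccccc meet in 1. 1c->1: no, aacbc/ccccc meet in 1. Open state 2: 1c->2.
cca: 2a undefined. 2a->0: ok.
ccb: 2b undefined. 2b->0: ok.
ccc: 2c undefined. 2c->0: ok.
All examples now run through 3 states with every (state, symbol) defined. Accept strings end in {1}, Reject strings end in {0,2}; accept={1}.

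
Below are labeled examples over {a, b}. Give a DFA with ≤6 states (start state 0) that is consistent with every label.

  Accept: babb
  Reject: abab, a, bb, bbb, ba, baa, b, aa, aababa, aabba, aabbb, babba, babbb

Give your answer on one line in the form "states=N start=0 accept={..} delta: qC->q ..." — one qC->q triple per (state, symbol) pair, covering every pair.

Fold the examples into a partial DFA from state 0: repeatedly fix the first undefined (state, symbol) met by the shortest-then-alphabetical prefix, trying targets in increasing order and rejecting any under which an Accept and a Reject string meet in one state with the same remainder; add a state when all current targets are rejected. Accepting states are where Accept strings end.
a: 0a undefined. 0a->0: ok.
b: 0b undefined. 0b->0: no, babb/abab meet in 0. Open state 1: 0b->1.
ba: 1a undefined. 1a->0: no, babb/bb meet in 1 with "b" left. 1a->1: no, babb/bbb meet in 1 with "bb" left. Open state 2: 1a->2.
bb: 1b undefined. 1b->0: ok.
baa: 2a undefined. 2a->0: ok.
bab: 2b undefined. 2b->0: no, babb/bbb meet in 1. 2b->1: no, babb/a meet in 0. 2b->2: no, babb/abab meet in 2. Open state 3: 2b->3.
babb: 3b undefined. 3b->0: no, babb/a meet in 0. 3b->1: no, babb/bbb meet in 1. 3b->2: no, babb/ba meet in 2. 3b->3: no, babb/abab meet in 3. Open state 4: 3b->4.
babba: 4a undefined. 4a->0: ok.
babbb: 4b undefined. 4b->0: ok.
aababa: 3a undefined. 3a->0: ok.
All examples now run through 5 states with every (state, symbol) defined. Accept strings end in {4}, Reject strings end in {0,1,2,3}; accept={4}.

states=5 start=0 accept={4} delta: 0a->0 0b->1 1a->2 1b->0 2a->0 2b->3 3a->0 3b->4 4a->0 4b->0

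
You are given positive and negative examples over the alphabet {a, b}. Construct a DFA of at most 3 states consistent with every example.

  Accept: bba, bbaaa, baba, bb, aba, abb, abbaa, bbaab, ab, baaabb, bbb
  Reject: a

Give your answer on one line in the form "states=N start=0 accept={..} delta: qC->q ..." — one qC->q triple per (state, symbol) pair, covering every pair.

State merging on the prefix tree: take the shortest (then alphabetical) example prefix whose next move is undefined and point that move at state 0, else 1, else 2, ...; a target is out if some Accept/Reject pair would then sit in one state with the same input left (inseparable). If every existing state is out, open a new one.
a: 0a undefined. 0a->0: ok.
b: 0b undefined. 0b->0: no, bba/a meet in 0. Open state 1: 0b->1.
ba: 1a undefined. 1a->0: no, baba/a meet in 0. 1a->1: ok.
bb: 1b undefined. 1b->0: no, bba/a meet in 0. 1b->1: ok.
All examples now run through 2 states with every (state, symbol) defined. Accept strings end in {1}, Reject strings end in {0}; accept={1}.

states=2 start=0 accept={1} delta: 0a->0 0b->1 1a->1 1b->1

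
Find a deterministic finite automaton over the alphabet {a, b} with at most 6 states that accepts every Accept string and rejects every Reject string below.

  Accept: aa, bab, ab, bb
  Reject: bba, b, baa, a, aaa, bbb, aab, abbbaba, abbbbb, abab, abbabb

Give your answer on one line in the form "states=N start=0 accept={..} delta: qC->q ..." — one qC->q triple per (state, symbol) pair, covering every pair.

State merging on the prefix tree: take the shortest (then alphabetical) example prefix whose next move is undefined and point that move at state 0, else 1, else 2, ...; a target is out if some Accept/Reject pair would then sit in one state with the same input left (inseparable). If every existing state is out, open a new one.
a: 0a undefined. 0a->0: no, aa/a meet in 0. Open state 1: 0a->1.
b: 0b undefined. 0b->0: no, aa/baa meet in 1 with "a" left. 0b->1: no, bab/aab meet in 1 with "ab" left. Open state 2: 0b->2.
aa: 1a undefined. 1a->0: ok.
ab: 1b undefined. 1b->0: no, aa/abab meet in 0. 1b->1: no, ab/a meet in 1. 1b->2: no, bab/abab meet in 2 with "ab" left. Open state 3: 1b->3.
ba: 2a undefined. 2a->0: no, bab/b meet in 2. 2a->1: no, aa/baa meet in 0. 2a->2: ok.
bb: 2b undefined. 2b->0: ok.
aba: 3a undefined. 3a->0: ok.
abb: 3b undefined. 3b->0: no, aa/abbabb meet in 0. 3b->1: no, aa/abbabb meet in 0. 3b->2: no, aa/abbbaba meet in 0. 3b->3: no, aa/abbabb meet in 0. Open state 4: 3b->4.
abba: 4a undefined. 4a->0: no, aa/abbabb meet in 0. 4a->1: ok.
abbb: 4b undefined. 4b->0: no, aa/abbbaba meet in 0. 4b->1: ok.
All examples now run through 5 states with every (state, symbol) defined. Accept strings end in {0,3}, Reject strings end in {1,2,4}; accept={0,3}.

states=5 start=0 accept={0,3} delta: 0a->1 0b->2 1a->0 1b->3 2a->2 2b->0 3a->0 3b->4 4a->1 4b->1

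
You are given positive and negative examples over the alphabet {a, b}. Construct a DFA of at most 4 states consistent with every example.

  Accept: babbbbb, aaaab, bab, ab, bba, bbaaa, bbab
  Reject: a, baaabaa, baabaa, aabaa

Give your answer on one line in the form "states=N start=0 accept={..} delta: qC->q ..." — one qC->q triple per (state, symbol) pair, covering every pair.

states=3 start=0 accept={1,2} delta: 0a->0 0b->1 1a->0 1b->2 2a->2 2b->1

Grow the machine one transition at a time. Run the examples from 0; the earliest place one falls off (shortest prefix, ties alphabetical) gets sent to the lowest-numbered state that keeps every Accept/Reject pair distinguishable — a pair clashes when both reach the same state with identical unread suffix — and to a fresh state only if none does.
a: 0a undefined. 0a->0: ok.
b: 0b undefined. 0b->0: no, babbbbb/a meet in 0. Open state 1: 0b->1.
ba: 1a undefined. 1a->0: ok.
bb: 1b undefined. 1b->0: no, bba/a meet in 0. 1b->1: no, bba/a meet in 0. Open state 2: 1b->2.
bba: 2a undefined. 2a->0: no, bba/a meet in 0. 2a->1: no, bbaaa/a meet in 0. 2a->2: ok.
bbab: 2b undefined. 2b->0: no, bbab/a meet in 0. 2b->1: ok.
All examples now run through 3 states with every (state, symbol) defined. Accept strings end in {1,2}, Reject strings end in {0}; accept={1,2}.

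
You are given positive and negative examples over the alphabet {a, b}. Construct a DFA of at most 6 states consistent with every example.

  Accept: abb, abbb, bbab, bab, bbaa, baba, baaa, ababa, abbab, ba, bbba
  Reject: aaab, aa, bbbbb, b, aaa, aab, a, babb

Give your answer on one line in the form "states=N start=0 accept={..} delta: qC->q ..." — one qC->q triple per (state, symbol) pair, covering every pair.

states=4 start=0 accept={2,3} delta: 0a->0 0b->1 1a->2 1b->2 2a->1 2b->3 3a->2 3b->0

Fold the examples into a partial DFA from state 0: repeatedly fix the first undefined (state, symbol) met by the shortest-then-alphabetical prefix, trying targets in increasing order and rejecting any under which an Accept and a Reject string meet in one state with the same remainder; add a state when all current targets are rejected. Accepting states are where Accept strings end.
a: 0a undefined. 0a->0: ok.
b: 0b undefined. 0b->0: no, abb/aaab meet in 0. Open state 1: 0b->1.
ba: 1a undefined. 1a->0: no, abb/babb meet in 1 with "b" left. 1a->1: no, abbb/babb meet in 1 with "bb" left. Open state 2: 1a->2.
bb: 1b undefined. 1b->0: no, abb/aa meet in 0. 1b->1: no, abb/aaab meet in 1. 1b->2: ok.
baa: 2a undefined. 2a->0: no, bbab/aaab meet in 1. 2a->1: ok.
bab: 2b undefined. 2b->0: no, abb/bbbbb meet in 2. 2b->1: no, abb/babb meet in 2. 2b->2: no, abb/bbbbb meet in 2. Open state 3: 2b->3.
baba: 3a undefined. 3a->0: no, baba/aa meet in 0. 3a->1: no, baba/aaab meet in 1. 3a->2: ok.
babb: 3b undefined. 3b->0: ok.
All examples now run through 4 states with every (state, symbol) defined. Accept strings end in {2,3}, Reject strings end in {0,1}; accept={2,3}.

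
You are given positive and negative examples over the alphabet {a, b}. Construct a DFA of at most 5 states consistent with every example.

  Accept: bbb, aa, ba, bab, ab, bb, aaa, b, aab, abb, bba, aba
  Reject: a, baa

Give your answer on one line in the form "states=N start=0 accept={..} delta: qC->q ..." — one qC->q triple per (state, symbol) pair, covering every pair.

states=3 start=0 accept={0,2} delta: 0a->1 0b->2 1a->2 1b->2 2a->0 2b->2

Fold the examples into a partial DFA from state 0: repeatedly fix the first undefined (state, symbol) met by the shortest-then-alphabetical prefix, trying targets in increasing order and rejecting any under which an Accept and a Reject string meet in one state with the same remainder; add a state when all current targets are rejected. Accepting states are where Accept strings end.
a: 0a undefined. 0a->0: no, aa/a meet in 0. Open state 1: 0a->1.
b: 0b undefined. 0b->0: no, aa/baa meet in 1 with "a" left. 0b->1: no, aaa/baa meet in 1 with "aa" left. Open state 2: 0b->2.
aa: 1a undefined. 1a->0: no, aaa/a meet in 1. 1a->1: no, aa/a meet in 1. 1a->2: ok.
ab: 1b undefined. 1b->0: no, aba/a meet in 1. 1b->1: no, ab/a meet in 1. 1b->2: ok.
ba: 2a undefined. 2a->0: ok.
bb: 2b undefined. 2b->0: no, bba/a meet in 1. 2b->1: no, bb/a meet in 1. 2b->2: ok.
All examples now run through 3 states with every (state, symbol) defined. Accept strings end in {0,2}, Reject strings end in {1}; accept={0,2}.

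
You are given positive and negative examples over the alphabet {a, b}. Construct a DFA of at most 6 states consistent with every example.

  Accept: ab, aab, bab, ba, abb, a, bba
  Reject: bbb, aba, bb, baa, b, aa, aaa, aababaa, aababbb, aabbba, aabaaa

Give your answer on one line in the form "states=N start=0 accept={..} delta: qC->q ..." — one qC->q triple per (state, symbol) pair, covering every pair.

states=4 start=0 accept={1,3} delta: 0a->1 0b->0 1a->2 1b->1 2a->0 2b->3 3a->0 3b->1

Fold the examples into a partial DFA from state 0: repeatedly fix the first undefined (state, symbol) met by the shortest-then-alphabetical prefix, trying targets in increasing order and rejecting any under which an Accept and a Reject string meet in one state with the same remainder; add a state when all current targets are rejected. Accepting states are where Accept strings end.
a: 0a undefined. 0a->0: no, ab/b meet in 0 with "b" left. Open state 1: 0a->1.
b: 0b undefined. 0b->0: ok.
aa: 1a undefined. 1a->0: no, aab/bbb meet in 0. 1a->1: no, ba/baa meet in 1. Open state 2: 1a->2.
ab: 1b undefined. 1b->0: no, ab/bbb meet in 0. 1b->1: ok.
aaa: 2a undefined. 2a->0: ok.
aab: 2b undefined. 2b->0: no, ab/aababbb meet in 1. 2b->1: no, ab/aababbb meet in 1. 2b->2: no, aab/aba meet in 2. Open state 3: 2b->3.
aaba: 3a undefined. 3a->0: ok.
aabb: 3b undefined. 3b->0: no, ab/aabbba meet in 1. 3b->1: ok.
All examples now run through 4 states with every (state, symbol) defined. Accept strings end in {1,3}, Reject strings end in {0,2}; accept={1,3}.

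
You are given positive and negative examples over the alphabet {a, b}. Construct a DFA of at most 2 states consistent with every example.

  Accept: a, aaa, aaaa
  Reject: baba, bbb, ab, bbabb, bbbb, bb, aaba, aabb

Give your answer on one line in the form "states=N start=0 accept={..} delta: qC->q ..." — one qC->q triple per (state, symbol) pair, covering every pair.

states=2 start=0 accept={0} delta: 0a->0 0b->1 1a->1 1b->1

Fold the examples into a partial DFA from state 0: repeatedly fix the first undefined (state, symbol) met by the shortest-then-alphabetical prefix, trying targets in increasing order and rejecting any under which an Accept and a Reject string meet in one state with the same remainder; add a state when all current targets are rejected. Accepting states are where Accept strings end.
a: 0a undefined. 0a->0: ok.
b: 0b undefined. 0b->0: no, a/baba meet in 0. Open state 1: 0b->1.
ba: 1a undefined. 1a->0: no, a/baba meet in 0. 1a->1: ok.
bb: 1b undefined. 1b->0: no, a/baba meet in 0. 1b->1: ok.
All examples now run through 2 states with every (state, symbol) defined. Accept strings end in {0}, Reject strings end in {1}; accept={0}.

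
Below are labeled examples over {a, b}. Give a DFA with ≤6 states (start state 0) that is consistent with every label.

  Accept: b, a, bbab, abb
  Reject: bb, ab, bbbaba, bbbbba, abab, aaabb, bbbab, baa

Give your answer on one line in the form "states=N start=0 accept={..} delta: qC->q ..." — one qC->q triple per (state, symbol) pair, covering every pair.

Grow the machine one transition at a time. Run the examples from 0; the earliest place one falls off (shortest prefix, ties alphabetical) gets sent to the lowest-numbered state that keeps every Accept/Reject pair distinguishable — a pair clashes when both reach the same state with identical unread suffix — and to a fresh state only if none does.
a: 0a undefined. 0a->0: no, b/ab meet in 0 with "b" left. Open state 1: 0a->1.
b: 0b undefined. 0b->0: no, b/bb meet in 0. 0b->1: no, bbab/abab meet in 1 with "bab" left. Open state 2: 0b->2.
aa: 1a undefined. 1a->0: no, abb/aaabb meet in 1 with "bb" left. 1a->1: no, abb/aaabb meet in 1 with "bb" left. 1a->2: ok.
ab: 1b undefined. 1b->0: ok.
ba: 2a undefined. 2a->0: no, a/baa meet in 1. 2a->1: no, b/aaabb meet in 2. 2a->2: no, b/baa meet in 2. Open state 3: 2a->3.
bb: 2b undefined. 2b->0: no, bbab/bb meet in 0. 2b->1: no, b/bbbbba meet in 2. 2b->2: no, b/bb meet in 2. 2b->3: ok.
baa: 3a undefined. 3a->0: ok.
bbb: 3b undefined. 3b->0: no, b/aaabb meet in 2. 3b->1: ok.
All examples now run through 4 states with every (state, symbol) defined. Accept strings end in {1,2}, Reject strings end in {0,3}; accept={1,2}.

states=4 start=0 accept={1,2} delta: 0a->1 0b->2 1a->2 1b->0 2a->3 2b->3 3a->0 3b->1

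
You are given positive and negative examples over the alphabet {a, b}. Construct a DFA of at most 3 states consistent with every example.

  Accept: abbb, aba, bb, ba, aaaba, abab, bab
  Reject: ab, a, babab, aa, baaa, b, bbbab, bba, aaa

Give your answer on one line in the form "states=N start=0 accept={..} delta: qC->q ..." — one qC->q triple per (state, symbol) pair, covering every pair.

Fold the examples into a partial DFA from state 0: repeatedly fix the first undefined (state, symbol) met by the shortest-then-alphabetical prefix, trying targets in increasing order and rejecting any under which an Accept and a Reject string meet in one state with the same remainder; add a state when all current targets are rejected. Accepting states are where Accept strings end.
a: 0a undefined. 0a->0: ok.
b: 0b undefined. 0b->0: no, abbb/ab meet in 0. Open state 1: 0b->1.
ba: 1a undefined. 1a->0: no, aba/a meet in 0. 1a->1: no, aba/ab meet in 1. Open state 2: 1a->2.
bb: 1b undefined. 1b->0: no, abbb/ab meet in 1. 1b->1: no, abbb/ab meet in 1. 1b->2: ok.
baa: 2a undefined. 2a->0: ok.
bab: 2b undefined. 2b->0: no, abbb/a meet in 0. 2b->1: no, abbb/ab meet in 1. 2b->2: ok.
All examples now run through 3 states with every (state, symbol) defined. Accept strings end in {2}, Reject strings end in {0,1}; accept={2}.

states=3 start=0 accept={2} delta: 0a->0 0b->1 1a->2 1b->2 2a->0 2b->2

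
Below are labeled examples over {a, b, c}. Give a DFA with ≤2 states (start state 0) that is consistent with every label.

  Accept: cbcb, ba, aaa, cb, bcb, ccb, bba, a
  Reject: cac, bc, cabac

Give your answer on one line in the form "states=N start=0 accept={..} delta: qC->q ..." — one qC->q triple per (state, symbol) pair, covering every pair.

states=2 start=0 accept={0} delta: 0a->0 0b->0 0c->1 1a->0 1b->0 1c->0

Grow the machine one transition at a time. Run the examples from 0; the earliest place one falls off (shortest prefix, ties alphabetical) gets sent to the lowest-numbered state that keeps every Accept/Reject pair distinguishable — a pair clashes when both reach the same state with identical unread suffix — and to a fresh state only if none does.
a: 0a undefined. 0a->0: ok.
b: 0b undefined. 0b->0: ok.
c: 0c undefined. 0c->0: no, cbcb/cac meet in 0. Open state 1: 0c->1.
ca: 1a undefined. 1a->0: ok.
cb: 1b undefined. 1b->0: ok.
cc: 1c undefined. 1c->0: ok.
All examples now run through 2 states with every (state, symbol) defined. Accept strings end in {0}, Reject strings end in {1}; accept={0}.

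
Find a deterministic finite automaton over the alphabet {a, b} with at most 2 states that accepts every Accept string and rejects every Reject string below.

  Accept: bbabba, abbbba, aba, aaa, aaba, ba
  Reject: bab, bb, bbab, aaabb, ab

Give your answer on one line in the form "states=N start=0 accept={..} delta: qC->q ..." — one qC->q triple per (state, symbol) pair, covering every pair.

Grow the machine one transition at a time. Run the examples from 0; the earliest place one falls off (shortest prefix, ties alphabetical) gets sent to the lowest-numbered state that keeps every Accept/Reject pair distinguishable — a pair clashes when both reach the same state with identical unread suffix — and to a fresh state only if none does.
a: 0a undefined. 0a->0: ok.
b: 0b undefined. 0b->0: no, bbabba/bab meet in 0. Open state 1: 0b->1.
ba: 1a undefined. 1a->0: ok.
bb: 1b undefined. 1b->0: no, bbabba/bb meet in 0. 1b->1: ok.
All examples now run through 2 states with every (state, symbol) defined. Accept strings end in {0}, Reject strings end in {1}; accept={0}.

states=2 start=0 accept={0} delta: 0a->0 0b->1 1a->0 1b->1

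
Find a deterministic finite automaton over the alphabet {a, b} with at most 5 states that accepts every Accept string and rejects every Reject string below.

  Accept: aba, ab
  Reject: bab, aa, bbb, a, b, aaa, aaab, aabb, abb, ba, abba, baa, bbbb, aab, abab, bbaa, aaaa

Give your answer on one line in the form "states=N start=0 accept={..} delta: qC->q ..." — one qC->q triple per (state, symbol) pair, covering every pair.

states=5 start=0 accept={3,4} delta: 0a->1 0b->1 1a->2 1b->3 2a->0 2b->0 3a->4 3b->0 4a->0 4b->0

Fold the examples into a partial DFA from state 0: repeatedly fix the first undefined (state, symbol) met by the shortest-then-alphabetical prefix, trying targets in increasing order and rejecting any under which an Accept and a Reject string meet in one state with the same remainder; add a state when all current targets are rejected. Accepting states are where Accept strings end.
a: 0a undefined. 0a->0: no, aba/ba meet in 0 with "ba" left. Open state 1: 0a->1.
b: 0b undefined. 0b->0: no, ab/bab meet in 1 with "b" left. 0b->1: ok.
aa: 1a undefined. 1a->0: no, ab/aaab meet in 1 with "b" left. 1a->1: no, ab/bab meet in 1 with "b" left. Open state 2: 1a->2.
ab: 1b undefined. 1b->0: no, aba/bbb meet in 1. 1b->1: no, aba/aa meet in 2. 1b->2: no, aba/aaa meet in 2 with "a" left. Open state 3: 1b->3.
aaa: 2a undefined. 2a->0: ok.
aab: 2b undefined. 2b->0: ok.
aba: 3a undefined. 3a->0: no, aba/bab meet in 0. 3a->1: no, aba/a meet in 1. 3a->2: no, aba/aa meet in 2. 3a->3: no, aba/bbaa meet in 3. Open state 4: 3a->4.
abb: 3b undefined. 3b->0: ok.
abab: 4b undefined. 4b->0: ok.
bbaa: 4a undefined. 4a->0: ok.
All examples now run through 5 states with every (state, symbol) defined. Accept strings end in {3,4}, Reject strings end in {0,1,2}; accept={3,4}.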